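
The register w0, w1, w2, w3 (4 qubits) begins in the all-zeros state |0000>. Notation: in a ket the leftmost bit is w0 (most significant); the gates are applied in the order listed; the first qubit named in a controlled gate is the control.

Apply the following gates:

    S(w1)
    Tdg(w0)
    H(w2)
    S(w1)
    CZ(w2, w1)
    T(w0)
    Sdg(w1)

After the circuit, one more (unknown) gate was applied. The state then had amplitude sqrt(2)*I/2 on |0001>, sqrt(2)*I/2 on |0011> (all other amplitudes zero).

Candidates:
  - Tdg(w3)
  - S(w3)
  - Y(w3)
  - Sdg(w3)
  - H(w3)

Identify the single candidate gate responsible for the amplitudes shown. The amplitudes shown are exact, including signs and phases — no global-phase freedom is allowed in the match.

The applied gate was Y(w3).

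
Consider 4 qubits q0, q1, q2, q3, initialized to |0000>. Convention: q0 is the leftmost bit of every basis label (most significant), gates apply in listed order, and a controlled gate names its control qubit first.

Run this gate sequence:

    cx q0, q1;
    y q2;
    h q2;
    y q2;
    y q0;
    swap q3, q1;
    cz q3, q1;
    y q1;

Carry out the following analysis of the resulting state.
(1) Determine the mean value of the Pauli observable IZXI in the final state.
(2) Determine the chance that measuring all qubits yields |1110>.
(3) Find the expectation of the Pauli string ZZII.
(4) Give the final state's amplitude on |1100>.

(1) The observable IZXI averages to -1.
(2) Outcome |1110> occurs with probability 1/2.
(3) The observable ZZII averages to 1.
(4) |1100> carries amplitude sqrt(2)/2 in the final state.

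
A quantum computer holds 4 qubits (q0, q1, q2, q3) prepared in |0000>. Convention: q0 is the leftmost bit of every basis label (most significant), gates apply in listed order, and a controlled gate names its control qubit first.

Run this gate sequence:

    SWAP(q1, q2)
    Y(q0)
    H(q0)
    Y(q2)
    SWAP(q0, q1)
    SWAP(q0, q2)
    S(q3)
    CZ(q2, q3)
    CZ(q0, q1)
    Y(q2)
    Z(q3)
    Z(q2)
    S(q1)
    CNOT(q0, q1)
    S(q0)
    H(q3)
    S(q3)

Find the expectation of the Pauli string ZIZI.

The expectation value of ZIZI is 1.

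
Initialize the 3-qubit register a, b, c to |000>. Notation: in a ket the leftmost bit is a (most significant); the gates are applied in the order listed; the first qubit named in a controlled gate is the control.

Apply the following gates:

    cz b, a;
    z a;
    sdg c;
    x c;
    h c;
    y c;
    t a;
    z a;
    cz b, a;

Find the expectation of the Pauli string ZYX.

The observable ZYX averages to 0.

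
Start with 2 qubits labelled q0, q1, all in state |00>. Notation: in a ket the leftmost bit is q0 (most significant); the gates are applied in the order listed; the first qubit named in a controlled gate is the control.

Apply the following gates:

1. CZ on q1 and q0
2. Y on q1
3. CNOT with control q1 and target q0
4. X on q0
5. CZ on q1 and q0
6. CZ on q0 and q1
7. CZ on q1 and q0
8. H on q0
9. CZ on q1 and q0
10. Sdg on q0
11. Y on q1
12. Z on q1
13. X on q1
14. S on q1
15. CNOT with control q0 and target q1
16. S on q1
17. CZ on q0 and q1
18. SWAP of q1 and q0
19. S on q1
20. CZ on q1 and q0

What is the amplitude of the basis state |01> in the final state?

The final state's coefficient on |01> equals -sqrt(2)*I/2.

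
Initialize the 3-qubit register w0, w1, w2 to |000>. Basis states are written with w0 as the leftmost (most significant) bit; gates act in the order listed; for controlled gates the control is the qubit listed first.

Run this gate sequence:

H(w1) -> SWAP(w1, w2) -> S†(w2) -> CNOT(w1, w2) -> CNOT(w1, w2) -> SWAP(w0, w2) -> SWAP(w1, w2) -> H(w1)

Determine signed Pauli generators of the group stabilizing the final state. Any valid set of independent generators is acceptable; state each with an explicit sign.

One valid set of independent stabilizer generators is -YII, +IXI, +IIZ (any independent generating set of the same group is equally correct).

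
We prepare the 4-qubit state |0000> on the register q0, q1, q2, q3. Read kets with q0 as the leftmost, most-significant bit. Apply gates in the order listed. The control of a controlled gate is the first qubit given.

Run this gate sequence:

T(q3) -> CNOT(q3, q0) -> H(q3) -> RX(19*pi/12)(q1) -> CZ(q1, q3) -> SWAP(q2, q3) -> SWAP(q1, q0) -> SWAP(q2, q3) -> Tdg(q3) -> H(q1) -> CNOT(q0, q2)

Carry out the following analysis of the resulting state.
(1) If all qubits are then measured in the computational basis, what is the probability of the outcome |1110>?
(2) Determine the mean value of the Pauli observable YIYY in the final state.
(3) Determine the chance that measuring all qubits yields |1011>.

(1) A full measurement returns |1110> with probability -sqrt(6)/32 + sqrt(2)/32 + 1/8.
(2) The expectation value of YIYY is 1/4 + sqrt(3)/4.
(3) The probability of measuring |1011> is -sqrt(6)/32 + sqrt(2)/32 + 1/8.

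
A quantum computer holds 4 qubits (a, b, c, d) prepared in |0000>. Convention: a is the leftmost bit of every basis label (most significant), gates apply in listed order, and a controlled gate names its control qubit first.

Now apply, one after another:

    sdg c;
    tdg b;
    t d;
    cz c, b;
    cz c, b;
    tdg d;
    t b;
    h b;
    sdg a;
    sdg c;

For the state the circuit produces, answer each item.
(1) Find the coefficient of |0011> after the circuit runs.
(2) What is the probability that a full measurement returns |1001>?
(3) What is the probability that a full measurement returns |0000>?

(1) The amplitude on |0011> is 0. Key observation: the block from step 2 through step 7 cancels to the identity and can be dropped.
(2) Outcome |1001> occurs with probability 0.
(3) Outcome |0000> occurs with probability 1/2.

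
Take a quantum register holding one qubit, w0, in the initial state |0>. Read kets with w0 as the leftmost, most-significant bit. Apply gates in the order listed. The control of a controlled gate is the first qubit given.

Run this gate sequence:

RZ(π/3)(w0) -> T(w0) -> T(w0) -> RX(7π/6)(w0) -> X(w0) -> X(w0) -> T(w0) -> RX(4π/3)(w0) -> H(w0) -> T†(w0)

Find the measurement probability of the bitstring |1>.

Outcome |1> occurs with probability sqrt(2)/8 + 1/2.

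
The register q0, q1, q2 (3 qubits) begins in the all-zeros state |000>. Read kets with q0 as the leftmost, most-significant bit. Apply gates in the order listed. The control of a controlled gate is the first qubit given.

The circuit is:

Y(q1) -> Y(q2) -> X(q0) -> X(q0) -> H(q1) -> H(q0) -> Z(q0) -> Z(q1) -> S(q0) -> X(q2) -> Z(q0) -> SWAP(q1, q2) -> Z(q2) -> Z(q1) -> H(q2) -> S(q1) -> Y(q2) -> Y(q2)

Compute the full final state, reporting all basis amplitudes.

After the circuit, the state carries amplitude -sqrt(2)/2 on |001>, -sqrt(2)*I/2 on |101>, and 0 on every other basis state.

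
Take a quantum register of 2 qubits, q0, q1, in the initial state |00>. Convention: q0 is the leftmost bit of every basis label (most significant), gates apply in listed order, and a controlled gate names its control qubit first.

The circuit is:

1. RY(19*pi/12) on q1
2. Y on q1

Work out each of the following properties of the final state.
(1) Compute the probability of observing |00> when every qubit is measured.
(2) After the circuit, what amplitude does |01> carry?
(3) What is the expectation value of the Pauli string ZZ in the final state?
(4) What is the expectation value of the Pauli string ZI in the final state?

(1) The probability of measuring |00> is -sqrt(6)/8 + sqrt(2)/8 + 1/2.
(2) |01> carries amplitude -I*sqrt(sqrt(2) + 2)/4 - I*sqrt(6 - 3*sqrt(2))/4 in the final state.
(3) The expectation value of ZZ is -sqrt(6)/4 + sqrt(2)/4.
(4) The observable ZI averages to 1.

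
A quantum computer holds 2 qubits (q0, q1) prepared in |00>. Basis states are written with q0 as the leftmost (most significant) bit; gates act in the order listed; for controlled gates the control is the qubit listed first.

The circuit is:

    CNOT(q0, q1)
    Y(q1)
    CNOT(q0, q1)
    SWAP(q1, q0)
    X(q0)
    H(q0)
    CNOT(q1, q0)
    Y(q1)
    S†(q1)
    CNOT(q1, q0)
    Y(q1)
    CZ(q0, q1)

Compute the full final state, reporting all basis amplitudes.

The final amplitudes are sqrt(2)/2 on |00>, 0 on |01>, sqrt(2)/2 on |10>, 0 on |11>.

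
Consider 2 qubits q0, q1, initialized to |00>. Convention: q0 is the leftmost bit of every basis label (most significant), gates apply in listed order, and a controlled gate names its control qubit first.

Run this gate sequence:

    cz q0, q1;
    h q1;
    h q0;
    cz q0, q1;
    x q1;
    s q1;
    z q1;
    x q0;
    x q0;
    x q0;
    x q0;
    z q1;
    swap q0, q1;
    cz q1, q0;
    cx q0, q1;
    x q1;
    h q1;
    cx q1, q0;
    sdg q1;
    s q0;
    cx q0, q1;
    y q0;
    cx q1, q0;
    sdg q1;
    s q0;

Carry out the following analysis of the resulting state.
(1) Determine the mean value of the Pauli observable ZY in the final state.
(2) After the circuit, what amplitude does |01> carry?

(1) The observable ZY averages to -1.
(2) The amplitude on |01> is sqrt(2)/2.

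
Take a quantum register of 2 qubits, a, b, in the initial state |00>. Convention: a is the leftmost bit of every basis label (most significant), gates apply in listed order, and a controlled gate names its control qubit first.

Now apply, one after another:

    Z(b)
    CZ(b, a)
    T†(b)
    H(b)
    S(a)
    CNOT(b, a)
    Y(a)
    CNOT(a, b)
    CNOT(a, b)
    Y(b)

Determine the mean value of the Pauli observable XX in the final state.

The expectation value of XX is 1.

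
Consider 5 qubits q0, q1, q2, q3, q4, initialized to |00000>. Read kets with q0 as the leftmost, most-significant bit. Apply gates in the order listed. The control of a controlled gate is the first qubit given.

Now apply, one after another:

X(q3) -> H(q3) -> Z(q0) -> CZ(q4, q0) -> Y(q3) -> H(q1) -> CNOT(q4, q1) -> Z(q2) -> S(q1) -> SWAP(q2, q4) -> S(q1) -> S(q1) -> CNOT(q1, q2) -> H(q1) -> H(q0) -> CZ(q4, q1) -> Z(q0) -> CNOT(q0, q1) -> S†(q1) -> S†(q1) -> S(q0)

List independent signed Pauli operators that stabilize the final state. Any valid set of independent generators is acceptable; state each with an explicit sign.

The final state is stabilized by the group generated by -YIZII, -IXZII, -ZZYII, +IIIXI, +IIIIZ; other independent generating sets are equally valid.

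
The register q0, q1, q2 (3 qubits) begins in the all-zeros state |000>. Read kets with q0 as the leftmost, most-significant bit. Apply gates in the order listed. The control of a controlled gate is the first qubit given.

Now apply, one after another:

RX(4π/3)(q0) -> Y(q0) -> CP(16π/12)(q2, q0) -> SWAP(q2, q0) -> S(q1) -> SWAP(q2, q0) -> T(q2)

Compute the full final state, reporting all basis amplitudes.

The resulting statevector has amplitude -sqrt(3)/2 on |000>, -I/2 on |100>, and 0 on every other basis state.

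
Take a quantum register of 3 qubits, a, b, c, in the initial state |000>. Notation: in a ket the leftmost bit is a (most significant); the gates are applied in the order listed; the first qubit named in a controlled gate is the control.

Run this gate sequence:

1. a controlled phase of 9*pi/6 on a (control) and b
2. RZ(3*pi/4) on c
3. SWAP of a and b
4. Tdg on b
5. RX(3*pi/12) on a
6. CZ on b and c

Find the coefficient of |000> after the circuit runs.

The amplitude on |000> is -sqrt(sqrt(2) + 2)*exp(5*I*pi/8)/2.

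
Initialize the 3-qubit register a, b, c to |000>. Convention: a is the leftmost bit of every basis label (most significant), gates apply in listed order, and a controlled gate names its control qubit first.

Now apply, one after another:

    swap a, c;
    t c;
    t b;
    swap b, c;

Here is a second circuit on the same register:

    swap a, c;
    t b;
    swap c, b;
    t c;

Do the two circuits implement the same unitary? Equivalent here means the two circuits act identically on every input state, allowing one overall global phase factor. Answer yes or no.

No, they are not equivalent — no single phase factor reconciles the two unitaries.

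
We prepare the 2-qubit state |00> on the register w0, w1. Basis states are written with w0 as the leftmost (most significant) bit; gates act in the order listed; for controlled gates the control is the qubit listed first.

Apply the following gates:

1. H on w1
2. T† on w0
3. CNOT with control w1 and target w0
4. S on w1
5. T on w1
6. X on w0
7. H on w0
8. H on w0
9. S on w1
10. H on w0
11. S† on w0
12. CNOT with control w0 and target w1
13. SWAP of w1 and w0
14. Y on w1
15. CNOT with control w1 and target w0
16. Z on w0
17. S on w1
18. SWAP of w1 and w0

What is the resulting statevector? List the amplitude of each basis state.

After the circuit, the state carries amplitude exp(I*pi/4)/2 on |00>, -1/2 on |01>, exp(I*pi/4)/2 on |10>, 1/2 on |11>.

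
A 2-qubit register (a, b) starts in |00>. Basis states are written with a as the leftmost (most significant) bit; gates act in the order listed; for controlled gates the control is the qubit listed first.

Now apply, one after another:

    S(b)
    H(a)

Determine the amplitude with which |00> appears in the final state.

The amplitude on |00> is sqrt(2)/2.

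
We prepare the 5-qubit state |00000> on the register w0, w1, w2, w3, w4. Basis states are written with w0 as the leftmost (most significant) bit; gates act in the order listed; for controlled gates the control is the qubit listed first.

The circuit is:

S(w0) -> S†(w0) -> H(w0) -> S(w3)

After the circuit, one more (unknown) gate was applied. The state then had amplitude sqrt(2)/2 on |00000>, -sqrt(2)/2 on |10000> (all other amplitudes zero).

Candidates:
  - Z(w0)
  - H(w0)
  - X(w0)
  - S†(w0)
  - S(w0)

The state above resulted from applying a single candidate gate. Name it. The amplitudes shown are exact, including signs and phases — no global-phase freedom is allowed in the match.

The unique candidate consistent with the amplitudes is Z(w0). Key observation: steps 1-2 multiply out to the identity, so the circuit reduces to the remaining gates.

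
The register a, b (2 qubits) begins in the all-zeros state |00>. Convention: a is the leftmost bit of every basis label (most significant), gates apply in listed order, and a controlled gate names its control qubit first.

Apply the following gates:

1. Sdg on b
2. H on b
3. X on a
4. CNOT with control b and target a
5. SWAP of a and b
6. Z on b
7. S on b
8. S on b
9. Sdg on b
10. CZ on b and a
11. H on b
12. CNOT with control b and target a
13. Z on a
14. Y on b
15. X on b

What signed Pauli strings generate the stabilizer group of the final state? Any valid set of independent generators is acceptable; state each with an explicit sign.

One valid set of independent stabilizer generators is -YI, -IY (any independent generating set of the same group is equally correct).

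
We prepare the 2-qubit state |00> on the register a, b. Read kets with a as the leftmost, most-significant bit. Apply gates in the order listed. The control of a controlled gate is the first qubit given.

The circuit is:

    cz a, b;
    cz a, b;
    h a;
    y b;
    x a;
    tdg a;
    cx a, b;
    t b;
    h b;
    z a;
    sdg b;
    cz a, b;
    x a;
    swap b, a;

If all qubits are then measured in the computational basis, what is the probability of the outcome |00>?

The probability of measuring |00> is 1/4.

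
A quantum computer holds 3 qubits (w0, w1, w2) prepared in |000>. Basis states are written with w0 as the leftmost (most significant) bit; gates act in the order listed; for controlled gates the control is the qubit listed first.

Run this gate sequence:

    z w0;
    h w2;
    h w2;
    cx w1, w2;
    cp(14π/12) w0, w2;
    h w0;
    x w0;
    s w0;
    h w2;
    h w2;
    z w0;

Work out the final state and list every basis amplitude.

The final amplitudes are sqrt(2)/2 on |000>, -sqrt(2)*I/2 on |100>, and 0 on every other basis state.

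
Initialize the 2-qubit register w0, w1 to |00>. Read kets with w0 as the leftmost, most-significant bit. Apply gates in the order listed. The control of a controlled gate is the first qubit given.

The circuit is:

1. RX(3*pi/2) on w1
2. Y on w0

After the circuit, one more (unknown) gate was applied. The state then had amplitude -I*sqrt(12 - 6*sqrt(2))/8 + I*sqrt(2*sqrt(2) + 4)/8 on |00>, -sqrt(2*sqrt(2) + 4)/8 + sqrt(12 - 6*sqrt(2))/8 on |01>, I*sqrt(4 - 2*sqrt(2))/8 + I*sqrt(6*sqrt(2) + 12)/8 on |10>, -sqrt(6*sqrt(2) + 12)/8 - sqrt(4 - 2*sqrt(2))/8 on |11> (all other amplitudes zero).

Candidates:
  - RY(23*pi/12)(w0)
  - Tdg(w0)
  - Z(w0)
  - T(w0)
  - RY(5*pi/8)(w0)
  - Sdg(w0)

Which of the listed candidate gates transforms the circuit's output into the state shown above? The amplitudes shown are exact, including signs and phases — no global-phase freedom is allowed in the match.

The applied gate was RY(23*pi/12)(w0).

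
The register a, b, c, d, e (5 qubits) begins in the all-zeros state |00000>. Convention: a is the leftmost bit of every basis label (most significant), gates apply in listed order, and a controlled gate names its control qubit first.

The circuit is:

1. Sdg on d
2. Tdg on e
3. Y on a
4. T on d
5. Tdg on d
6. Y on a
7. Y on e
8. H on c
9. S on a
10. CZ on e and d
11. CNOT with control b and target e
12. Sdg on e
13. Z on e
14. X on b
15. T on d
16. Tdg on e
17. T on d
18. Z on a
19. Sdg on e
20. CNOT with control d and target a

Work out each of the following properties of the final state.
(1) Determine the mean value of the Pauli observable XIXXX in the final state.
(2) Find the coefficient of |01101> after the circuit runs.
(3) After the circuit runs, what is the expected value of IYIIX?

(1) The expectation value of XIXXX is 0. Key observation: gates 3-6 undo each other exactly, leaving only the rest of the circuit to track.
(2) The amplitude on |01101> is sqrt(2)*exp(I*pi/4)/2.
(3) The expectation value of IYIIX is 0.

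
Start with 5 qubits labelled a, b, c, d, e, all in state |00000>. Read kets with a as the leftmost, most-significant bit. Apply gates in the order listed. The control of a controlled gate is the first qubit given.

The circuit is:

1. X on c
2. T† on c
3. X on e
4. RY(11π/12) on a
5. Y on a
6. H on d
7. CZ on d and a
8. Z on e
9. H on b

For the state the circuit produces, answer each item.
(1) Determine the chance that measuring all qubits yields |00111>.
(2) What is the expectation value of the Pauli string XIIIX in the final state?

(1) Outcome |00111> occurs with probability sqrt(2)/32 + sqrt(6)/32 + 1/8.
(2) The observable XIIIX averages to 0.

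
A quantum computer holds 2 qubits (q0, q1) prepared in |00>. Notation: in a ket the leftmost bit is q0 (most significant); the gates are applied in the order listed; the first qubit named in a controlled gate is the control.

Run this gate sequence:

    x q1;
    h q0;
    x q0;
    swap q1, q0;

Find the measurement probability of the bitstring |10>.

Outcome |10> occurs with probability 1/2.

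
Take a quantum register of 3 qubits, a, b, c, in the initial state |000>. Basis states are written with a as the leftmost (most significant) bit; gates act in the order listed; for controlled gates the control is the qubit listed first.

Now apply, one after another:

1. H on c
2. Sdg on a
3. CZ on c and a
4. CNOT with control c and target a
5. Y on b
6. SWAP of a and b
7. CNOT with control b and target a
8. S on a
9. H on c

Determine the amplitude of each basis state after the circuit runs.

The final amplitudes are 0 on |000>, 0 on |001>, I/2 on |010>, -I/2 on |011>, -1/2 on |100>, -1/2 on |101>, 0 on |110>, 0 on |111>.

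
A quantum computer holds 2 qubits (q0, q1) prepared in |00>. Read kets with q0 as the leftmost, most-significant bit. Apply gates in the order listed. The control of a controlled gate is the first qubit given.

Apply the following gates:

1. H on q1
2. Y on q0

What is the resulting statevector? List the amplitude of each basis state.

The final amplitudes are 0 on |00>, 0 on |01>, sqrt(2)*I/2 on |10>, sqrt(2)*I/2 on |11>.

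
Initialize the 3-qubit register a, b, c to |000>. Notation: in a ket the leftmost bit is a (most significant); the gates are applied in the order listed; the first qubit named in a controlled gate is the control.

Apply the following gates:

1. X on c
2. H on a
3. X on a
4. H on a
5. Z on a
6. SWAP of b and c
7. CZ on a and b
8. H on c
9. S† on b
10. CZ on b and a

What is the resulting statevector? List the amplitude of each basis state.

After the circuit, the state carries amplitude -sqrt(2)*I/2 on |010>, -sqrt(2)*I/2 on |011>, and 0 on every other basis state.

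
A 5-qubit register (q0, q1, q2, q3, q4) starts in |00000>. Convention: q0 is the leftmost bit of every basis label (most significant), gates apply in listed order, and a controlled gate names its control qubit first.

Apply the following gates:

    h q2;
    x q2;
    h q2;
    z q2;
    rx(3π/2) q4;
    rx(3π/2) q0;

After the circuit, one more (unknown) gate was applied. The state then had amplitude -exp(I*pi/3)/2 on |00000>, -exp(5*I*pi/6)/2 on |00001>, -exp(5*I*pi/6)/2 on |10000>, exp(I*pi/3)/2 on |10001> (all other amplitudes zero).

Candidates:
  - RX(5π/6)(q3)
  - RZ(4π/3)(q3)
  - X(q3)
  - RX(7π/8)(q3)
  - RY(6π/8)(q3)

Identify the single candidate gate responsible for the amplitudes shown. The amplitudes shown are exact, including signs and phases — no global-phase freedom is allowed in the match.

The applied gate was RZ(4π/3)(q3). Key observation: steps 1-4 multiply out to the identity, so the circuit reduces to the remaining gates.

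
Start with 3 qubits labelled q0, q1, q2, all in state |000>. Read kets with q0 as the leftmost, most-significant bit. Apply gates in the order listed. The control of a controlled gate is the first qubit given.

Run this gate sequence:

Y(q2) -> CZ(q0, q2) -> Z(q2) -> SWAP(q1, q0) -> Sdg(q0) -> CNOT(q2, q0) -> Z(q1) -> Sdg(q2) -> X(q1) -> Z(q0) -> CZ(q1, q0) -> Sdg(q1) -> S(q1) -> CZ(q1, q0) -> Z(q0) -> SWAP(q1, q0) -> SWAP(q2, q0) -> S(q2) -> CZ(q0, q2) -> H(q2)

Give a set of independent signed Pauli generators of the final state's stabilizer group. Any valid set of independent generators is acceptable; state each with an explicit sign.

The stabilizer group can be generated by -IIX, -ZII, -IZI, among other valid generating sets. Key observation: steps 10-15 multiply out to the identity, so the circuit reduces to the remaining gates.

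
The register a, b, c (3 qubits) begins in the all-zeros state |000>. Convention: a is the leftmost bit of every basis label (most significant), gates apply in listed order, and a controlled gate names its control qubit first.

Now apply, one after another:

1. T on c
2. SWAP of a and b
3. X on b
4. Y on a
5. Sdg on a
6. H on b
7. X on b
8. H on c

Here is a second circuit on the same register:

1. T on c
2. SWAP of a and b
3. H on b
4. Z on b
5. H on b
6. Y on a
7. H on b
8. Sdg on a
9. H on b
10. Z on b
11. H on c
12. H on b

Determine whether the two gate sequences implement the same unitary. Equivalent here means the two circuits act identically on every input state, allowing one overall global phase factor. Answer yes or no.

Yes: on every input state the two circuits agree up to one overall phase factor.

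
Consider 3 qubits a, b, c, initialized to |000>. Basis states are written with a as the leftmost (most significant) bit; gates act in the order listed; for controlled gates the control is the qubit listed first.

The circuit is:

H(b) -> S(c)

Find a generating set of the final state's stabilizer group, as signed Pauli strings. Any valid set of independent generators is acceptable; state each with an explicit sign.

The final state is stabilized by the group generated by +IXI, +ZII, +IIZ; other independent generating sets are equally valid.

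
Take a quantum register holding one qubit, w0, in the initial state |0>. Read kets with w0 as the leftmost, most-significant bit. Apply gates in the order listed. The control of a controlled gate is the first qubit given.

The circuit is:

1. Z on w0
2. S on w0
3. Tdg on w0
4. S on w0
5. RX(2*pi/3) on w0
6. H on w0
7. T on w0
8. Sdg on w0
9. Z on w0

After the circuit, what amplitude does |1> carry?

The amplitude on |1> is (-sqrt(6) + sqrt(2)*I)*exp(I*pi/4)/4.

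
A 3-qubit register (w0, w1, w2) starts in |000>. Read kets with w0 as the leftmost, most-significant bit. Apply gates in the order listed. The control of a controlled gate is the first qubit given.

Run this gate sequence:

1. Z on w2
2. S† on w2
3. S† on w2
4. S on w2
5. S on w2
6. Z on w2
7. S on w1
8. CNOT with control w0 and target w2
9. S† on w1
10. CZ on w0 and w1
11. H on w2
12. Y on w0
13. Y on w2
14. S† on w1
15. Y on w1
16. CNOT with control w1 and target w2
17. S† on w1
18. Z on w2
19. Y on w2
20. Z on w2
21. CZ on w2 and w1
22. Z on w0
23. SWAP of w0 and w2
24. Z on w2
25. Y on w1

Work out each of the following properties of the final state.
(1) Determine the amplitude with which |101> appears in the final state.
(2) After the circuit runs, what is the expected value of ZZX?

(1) The amplitude on |101> is -sqrt(2)/2.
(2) In the final state, ZZX has expectation 0.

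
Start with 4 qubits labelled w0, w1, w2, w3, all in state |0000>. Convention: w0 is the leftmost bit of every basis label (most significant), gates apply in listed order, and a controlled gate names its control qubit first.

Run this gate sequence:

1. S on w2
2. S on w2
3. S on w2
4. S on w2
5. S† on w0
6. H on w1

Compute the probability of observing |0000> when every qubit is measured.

Outcome |0000> occurs with probability 1/2. Key observation: gates 1-4 undo each other exactly, leaving only the rest of the circuit to track.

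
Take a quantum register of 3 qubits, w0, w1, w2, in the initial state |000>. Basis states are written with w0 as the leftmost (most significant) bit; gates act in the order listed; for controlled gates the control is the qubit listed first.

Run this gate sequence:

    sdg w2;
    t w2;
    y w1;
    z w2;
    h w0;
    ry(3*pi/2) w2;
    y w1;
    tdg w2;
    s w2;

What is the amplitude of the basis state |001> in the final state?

The final state's coefficient on |001> equals exp(I*pi/4)/2.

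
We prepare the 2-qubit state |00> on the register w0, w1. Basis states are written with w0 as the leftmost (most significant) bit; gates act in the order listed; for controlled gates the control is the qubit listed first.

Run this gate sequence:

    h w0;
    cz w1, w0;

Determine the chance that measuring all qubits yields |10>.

Outcome |10> occurs with probability 1/2.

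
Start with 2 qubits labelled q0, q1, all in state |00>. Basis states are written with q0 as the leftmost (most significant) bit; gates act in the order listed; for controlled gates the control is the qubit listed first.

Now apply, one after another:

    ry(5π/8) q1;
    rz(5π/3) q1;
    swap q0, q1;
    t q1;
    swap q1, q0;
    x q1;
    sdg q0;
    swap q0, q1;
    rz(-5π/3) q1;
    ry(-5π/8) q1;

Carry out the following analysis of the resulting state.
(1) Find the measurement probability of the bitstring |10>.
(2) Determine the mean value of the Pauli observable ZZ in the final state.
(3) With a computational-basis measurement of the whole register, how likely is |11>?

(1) The probability of measuring |10> is cos(5*pi/16)**4.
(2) The expectation value of ZZ is -1/2 + sqrt(2)/4.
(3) Outcome |11> occurs with probability sqrt(2)/16 + 1/8.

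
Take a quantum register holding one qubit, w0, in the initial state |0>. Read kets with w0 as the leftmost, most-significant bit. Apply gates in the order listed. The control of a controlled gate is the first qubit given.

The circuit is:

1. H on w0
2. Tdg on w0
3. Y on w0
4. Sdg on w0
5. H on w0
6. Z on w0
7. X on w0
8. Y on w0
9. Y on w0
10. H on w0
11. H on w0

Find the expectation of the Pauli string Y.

The expectation value of Y is -sqrt(2)/2.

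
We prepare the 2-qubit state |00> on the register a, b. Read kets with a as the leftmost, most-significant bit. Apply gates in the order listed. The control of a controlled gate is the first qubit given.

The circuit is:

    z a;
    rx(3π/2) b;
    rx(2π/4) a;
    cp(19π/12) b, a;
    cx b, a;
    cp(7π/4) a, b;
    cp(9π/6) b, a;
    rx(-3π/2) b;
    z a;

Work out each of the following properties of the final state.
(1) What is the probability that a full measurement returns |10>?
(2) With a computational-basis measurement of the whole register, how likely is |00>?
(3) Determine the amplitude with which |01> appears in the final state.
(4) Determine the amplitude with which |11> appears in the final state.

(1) A full measurement returns |10> with probability sqrt(2)/8 + 1/4.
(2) The probability of measuring |00> is -sqrt(6)/16 - sqrt(2)/16 + 1/4.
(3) |01> carries amplitude sqrt(2)*(-I - exp(7*I*pi/12))/4 in the final state.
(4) |11> carries amplitude sqrt(2)*(1 + exp(3*I*pi/4))/4 in the final state.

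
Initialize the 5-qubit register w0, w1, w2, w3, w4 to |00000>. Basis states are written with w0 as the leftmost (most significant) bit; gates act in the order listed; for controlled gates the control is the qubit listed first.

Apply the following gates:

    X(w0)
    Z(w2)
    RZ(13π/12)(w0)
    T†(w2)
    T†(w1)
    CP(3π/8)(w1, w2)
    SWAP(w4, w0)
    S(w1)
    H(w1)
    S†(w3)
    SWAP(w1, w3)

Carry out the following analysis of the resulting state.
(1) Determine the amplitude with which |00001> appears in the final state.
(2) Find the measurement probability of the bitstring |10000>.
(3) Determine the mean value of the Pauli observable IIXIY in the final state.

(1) |00001> carries amplitude sqrt(2)*exp(13*I*pi/24)/2 in the final state.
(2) A full measurement returns |10000> with probability 0.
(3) The observable IIXIY averages to 0.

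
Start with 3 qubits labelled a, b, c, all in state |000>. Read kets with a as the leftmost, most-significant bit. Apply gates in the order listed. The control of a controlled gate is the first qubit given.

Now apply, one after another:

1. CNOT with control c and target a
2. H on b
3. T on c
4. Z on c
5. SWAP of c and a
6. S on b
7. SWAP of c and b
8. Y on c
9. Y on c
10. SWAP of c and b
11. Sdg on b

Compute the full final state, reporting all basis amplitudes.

The final amplitudes are sqrt(2)/2 on |000>, sqrt(2)/2 on |010>, and 0 on every other basis state. Key observation: steps 6-11 multiply out to the identity, so the circuit reduces to the remaining gates.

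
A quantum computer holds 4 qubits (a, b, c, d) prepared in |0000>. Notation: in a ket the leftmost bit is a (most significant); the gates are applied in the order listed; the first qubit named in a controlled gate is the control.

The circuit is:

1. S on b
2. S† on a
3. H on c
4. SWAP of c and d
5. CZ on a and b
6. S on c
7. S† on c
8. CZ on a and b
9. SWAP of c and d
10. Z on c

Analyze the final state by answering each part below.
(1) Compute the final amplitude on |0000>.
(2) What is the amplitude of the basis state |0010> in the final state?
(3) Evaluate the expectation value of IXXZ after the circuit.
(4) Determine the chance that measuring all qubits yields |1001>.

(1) The final state's coefficient on |0000> equals sqrt(2)/2.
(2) The amplitude on |0010> is -sqrt(2)/2.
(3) The observable IXXZ averages to 0.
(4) A full measurement returns |1001> with probability 0.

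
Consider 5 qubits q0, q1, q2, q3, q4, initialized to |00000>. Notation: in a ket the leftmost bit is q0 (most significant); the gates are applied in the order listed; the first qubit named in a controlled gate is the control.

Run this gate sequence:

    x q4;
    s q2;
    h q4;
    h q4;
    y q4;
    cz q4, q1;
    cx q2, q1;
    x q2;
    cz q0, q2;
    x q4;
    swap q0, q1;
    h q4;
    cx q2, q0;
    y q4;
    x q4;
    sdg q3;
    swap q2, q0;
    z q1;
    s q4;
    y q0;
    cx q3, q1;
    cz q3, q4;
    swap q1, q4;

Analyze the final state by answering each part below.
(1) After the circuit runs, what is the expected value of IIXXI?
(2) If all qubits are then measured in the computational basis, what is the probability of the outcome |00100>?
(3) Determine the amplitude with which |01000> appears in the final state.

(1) In the final state, IIXXI has expectation 0.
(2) A full measurement returns |00100> with probability 1/2.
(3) The final state's coefficient on |01000> equals 0.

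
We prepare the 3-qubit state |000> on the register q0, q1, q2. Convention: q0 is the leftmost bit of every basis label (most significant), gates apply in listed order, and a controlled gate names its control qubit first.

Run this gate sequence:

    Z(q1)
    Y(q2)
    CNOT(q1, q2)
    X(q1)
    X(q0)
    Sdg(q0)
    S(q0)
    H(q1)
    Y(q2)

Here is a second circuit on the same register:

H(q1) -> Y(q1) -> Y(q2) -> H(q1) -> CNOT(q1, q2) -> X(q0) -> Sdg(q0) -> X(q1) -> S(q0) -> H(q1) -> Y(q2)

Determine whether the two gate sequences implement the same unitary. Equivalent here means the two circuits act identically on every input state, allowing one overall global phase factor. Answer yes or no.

No — the two circuits implement different unitaries, even allowing a global phase.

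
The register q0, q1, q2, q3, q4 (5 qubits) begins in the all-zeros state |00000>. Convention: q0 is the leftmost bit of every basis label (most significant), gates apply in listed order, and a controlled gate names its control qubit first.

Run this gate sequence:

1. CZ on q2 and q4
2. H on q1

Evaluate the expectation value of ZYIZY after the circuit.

The observable ZYIZY averages to 0.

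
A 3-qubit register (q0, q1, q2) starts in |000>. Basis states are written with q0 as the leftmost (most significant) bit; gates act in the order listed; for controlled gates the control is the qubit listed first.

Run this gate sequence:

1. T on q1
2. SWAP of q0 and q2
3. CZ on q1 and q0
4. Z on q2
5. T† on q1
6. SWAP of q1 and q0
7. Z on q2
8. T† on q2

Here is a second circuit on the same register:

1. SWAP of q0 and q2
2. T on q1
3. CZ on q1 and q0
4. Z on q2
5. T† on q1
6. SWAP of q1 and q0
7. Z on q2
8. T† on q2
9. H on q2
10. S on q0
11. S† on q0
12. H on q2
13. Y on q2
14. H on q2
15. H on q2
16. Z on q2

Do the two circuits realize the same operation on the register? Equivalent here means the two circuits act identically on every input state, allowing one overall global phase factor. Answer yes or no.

No: there is an input state on which the two circuits produce genuinely different outputs (not merely differing by a phase).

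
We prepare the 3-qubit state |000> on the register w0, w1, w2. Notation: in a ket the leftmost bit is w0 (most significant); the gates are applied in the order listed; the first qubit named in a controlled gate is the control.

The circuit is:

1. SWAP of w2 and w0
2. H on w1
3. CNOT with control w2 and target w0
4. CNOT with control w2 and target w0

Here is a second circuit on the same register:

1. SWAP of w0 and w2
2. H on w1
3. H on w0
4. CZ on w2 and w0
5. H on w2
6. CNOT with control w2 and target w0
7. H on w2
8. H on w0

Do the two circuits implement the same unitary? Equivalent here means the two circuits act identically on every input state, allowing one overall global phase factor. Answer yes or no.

No — the two circuits implement different unitaries, even allowing a global phase.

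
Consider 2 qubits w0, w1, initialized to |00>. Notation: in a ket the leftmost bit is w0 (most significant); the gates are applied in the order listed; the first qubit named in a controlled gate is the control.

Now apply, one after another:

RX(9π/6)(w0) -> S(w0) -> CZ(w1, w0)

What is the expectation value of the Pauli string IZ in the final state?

The expectation value of IZ is 1.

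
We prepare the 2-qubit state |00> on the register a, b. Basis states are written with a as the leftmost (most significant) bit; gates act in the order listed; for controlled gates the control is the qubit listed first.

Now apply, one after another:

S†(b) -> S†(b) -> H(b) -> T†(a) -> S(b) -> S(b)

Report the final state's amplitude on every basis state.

The resulting statevector has amplitude sqrt(2)/2 on |00>, -sqrt(2)/2 on |01>, 0 on |10>, 0 on |11>.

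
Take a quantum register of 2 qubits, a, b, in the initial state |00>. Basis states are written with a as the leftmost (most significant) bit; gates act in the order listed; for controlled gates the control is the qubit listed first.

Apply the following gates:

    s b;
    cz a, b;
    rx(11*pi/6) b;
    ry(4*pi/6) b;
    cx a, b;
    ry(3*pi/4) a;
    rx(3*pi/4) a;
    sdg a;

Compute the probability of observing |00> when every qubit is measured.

The probability of measuring |00> is 3/8 - 3*sqrt(3)/32.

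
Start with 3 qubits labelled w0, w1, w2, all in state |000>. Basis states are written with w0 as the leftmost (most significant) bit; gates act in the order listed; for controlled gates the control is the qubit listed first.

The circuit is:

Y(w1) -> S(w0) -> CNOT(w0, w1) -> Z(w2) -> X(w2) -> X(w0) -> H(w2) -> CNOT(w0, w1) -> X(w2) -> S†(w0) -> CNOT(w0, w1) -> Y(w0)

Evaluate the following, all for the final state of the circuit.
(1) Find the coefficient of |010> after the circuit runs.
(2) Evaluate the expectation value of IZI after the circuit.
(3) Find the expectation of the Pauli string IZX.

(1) The final state's coefficient on |010> equals sqrt(2)*I/2.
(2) In the final state, IZI has expectation -1.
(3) The observable IZX averages to 1.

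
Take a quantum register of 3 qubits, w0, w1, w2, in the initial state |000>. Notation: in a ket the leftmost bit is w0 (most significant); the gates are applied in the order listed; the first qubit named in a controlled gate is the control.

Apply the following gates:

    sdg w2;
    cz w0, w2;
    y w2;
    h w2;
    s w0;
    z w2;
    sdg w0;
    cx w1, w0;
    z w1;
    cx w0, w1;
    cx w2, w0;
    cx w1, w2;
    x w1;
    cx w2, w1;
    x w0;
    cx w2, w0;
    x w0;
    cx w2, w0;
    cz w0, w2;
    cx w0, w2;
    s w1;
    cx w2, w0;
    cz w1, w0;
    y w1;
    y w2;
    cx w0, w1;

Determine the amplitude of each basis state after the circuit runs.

The final amplitudes are -sqrt(2)/2 on |001>, sqrt(2)*I/2 on |101>, and 0 on every other basis state.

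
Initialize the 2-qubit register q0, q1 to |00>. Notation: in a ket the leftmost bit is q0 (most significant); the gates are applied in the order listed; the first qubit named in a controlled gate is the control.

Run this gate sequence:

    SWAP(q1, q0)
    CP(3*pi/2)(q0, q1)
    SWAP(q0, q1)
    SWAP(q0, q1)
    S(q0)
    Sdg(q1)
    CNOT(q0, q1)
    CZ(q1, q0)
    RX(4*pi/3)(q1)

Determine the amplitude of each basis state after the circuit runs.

After the circuit, the state carries amplitude -1/2 on |00>, -sqrt(3)*I/2 on |01>, 0 on |10>, 0 on |11>.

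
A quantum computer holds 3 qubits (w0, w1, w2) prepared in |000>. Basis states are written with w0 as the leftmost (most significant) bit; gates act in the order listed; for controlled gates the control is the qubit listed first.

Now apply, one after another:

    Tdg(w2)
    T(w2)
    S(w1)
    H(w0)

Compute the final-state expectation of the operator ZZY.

The expectation value of ZZY is 0.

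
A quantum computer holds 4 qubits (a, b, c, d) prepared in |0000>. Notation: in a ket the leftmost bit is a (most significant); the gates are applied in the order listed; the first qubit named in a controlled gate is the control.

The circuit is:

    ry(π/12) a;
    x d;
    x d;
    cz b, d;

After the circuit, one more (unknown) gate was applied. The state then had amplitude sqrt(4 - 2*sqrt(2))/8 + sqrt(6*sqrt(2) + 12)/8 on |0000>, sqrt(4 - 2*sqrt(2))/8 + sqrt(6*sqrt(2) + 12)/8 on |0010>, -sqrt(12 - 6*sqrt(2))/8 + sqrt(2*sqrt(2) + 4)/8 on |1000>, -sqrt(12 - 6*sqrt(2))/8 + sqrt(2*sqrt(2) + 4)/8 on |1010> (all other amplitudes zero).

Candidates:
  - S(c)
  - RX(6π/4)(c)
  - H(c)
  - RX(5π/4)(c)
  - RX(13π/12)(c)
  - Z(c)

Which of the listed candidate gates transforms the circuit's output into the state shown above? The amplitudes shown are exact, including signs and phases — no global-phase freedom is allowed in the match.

It was H(c) that produced the state shown. Key observation: gates 2-3 undo each other exactly, leaving only the rest of the circuit to track.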